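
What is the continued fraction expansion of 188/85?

[2; 4, 1, 2, 1, 1, 2]

Run the Euclidean algorithm on 188 and 85; the successive quotients are the partial quotients a_0, a_1, ... (each step inverts the fractional part left over by the previous one):
  188 = 2*85 + 18, so a_0 = 2.
  85 = 4*18 + 13, so a_1 = 4.
  18 = 1*13 + 5, so a_2 = 1.
  13 = 2*5 + 3, so a_3 = 2.
  5 = 1*3 + 2, so a_4 = 1.
  3 = 1*2 + 1, so a_5 = 1.
  2 = 2*1 + 0, so a_6 = 2.
The remainder reaches 0 after 7 divisions, so the expansion has 7 partial quotients, read off in order.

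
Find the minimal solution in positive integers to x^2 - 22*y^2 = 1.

(x, y) = (197, 42)

First expand sqrt(22) as a continued fraction. With x_i = (sqrt(22) + m_i)/d_i and (m_0, d_0) = (0, 1): a_0 = floor(sqrt(22)) = 4, since 4^2 = 16 <= 22 < 25 = 5^2.
Iterate m_{i+1} = d_i*a_i - m_i, d_{i+1} = (22 - m_{i+1}^2)/d_i, a_{i+1} = floor((a_0 + m_{i+1})/d_{i+1}):
  m_1 = 1*4 - 0 = 4, d_1 = (22 - 4^2)/1 = 6/1 = 6, a_1 = floor((4 + 4)/6) = 1.
  m_2 = 6*1 - 4 = 2, d_2 = (22 - 2^2)/6 = 18/6 = 3, a_2 = floor((4 + 2)/3) = 2.
  m_3 = 3*2 - 2 = 4, d_3 = (22 - 4^2)/3 = 6/3 = 2, a_3 = floor((4 + 4)/2) = 4.
  m_4 = 2*4 - 4 = 4, d_4 = (22 - 4^2)/2 = 6/2 = 3, a_4 = floor((4 + 4)/3) = 2.
  m_5 = 3*2 - 4 = 2, d_5 = (22 - 2^2)/3 = 18/3 = 6, a_5 = floor((4 + 2)/6) = 1.
  m_6 = 6*1 - 2 = 4, d_6 = (22 - 4^2)/6 = 6/6 = 1, a_6 = floor((4 + 4)/1) = 8.
  m_7 = 1*8 - 4 = 4, d_7 = (22 - 4^2)/1 = 6/1 = 6: (m_7, d_7) = (m_1, d_1) = (4, 6), so from here the quotients repeat a_1, ..., a_6; the period length is 6.
So sqrt(22) = [4; (1, 2, 4, 2, 1, 8)] with period length k = 6.
k is even, so the fundamental solution of x^2 - 22y^2 = 1 is (p_{k-1}, q_{k-1}) = (p_5, q_5); compute convergents through index 5.
Convergents (p_i = a_i*p_{i-1} + p_{i-2}, q_i = a_i*q_{i-1} + q_{i-2} with p_{-2}=0, p_{-1}=1, q_{-2}=1, q_{-1}=0):
  i=0: a_0=4, p_0 = 4*1 + 0 = 4, q_0 = 4*0 + 1 = 1.
  i=1: a_1=1, p_1 = 1*4 + 1 = 5, q_1 = 1*1 + 0 = 1.
  i=2: a_2=2, p_2 = 2*5 + 4 = 14, q_2 = 2*1 + 1 = 3.
  i=3: a_3=4, p_3 = 4*14 + 5 = 61, q_3 = 4*3 + 1 = 13.
  i=4: a_4=2, p_4 = 2*61 + 14 = 136, q_4 = 2*13 + 3 = 29.
  i=5: a_5=1, p_5 = 1*136 + 61 = 197, q_5 = 1*29 + 13 = 42.
Check: 197^2 - 22*42^2 = 38809 - 38808 = 1, so (x, y) = (197, 42) solves the equation, and by the theorem it is the least positive solution.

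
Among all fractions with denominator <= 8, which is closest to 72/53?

Expand x = 72/53 as a continued fraction with the Euclidean algorithm:
  72 = 1*53 + 19, so a_0 = 1.
  53 = 2*19 + 15, so a_1 = 2.
  19 = 1*15 + 4, so a_2 = 1.
  15 = 3*4 + 3, so a_3 = 3.
  4 = 1*3 + 1, so a_4 = 1.
  3 = 3*1 + 0, so a_5 = 3.
so x = [1; 2, 1, 3, 1, 3].
Convergents (p_i = a_i*p_{i-1} + p_{i-2}, q_i = a_i*q_{i-1} + q_{i-2} with p_{-2}=0, p_{-1}=1, q_{-2}=1, q_{-1}=0), until the denominator exceeds 8:
  i=0: a_0=1, p_0 = 1*1 + 0 = 1, q_0 = 1*0 + 1 = 1.
  i=1: a_1=2, p_1 = 2*1 + 1 = 3, q_1 = 2*1 + 0 = 2.
  i=2: a_2=1, p_2 = 1*3 + 1 = 4, q_2 = 1*2 + 1 = 3.
  i=3: a_3=3, p_3 = 3*4 + 3 = 15, q_3 = 3*3 + 2 = 11.
q_3 = 11 > 8, so the last convergent with denominator <= 8 is p_2/q_2 = 4/3.
The closest fraction with denominator <= 8 is either p_2/q_2 or the intermediate fraction (k*p_2 + p_1)/(k*q_2 + q_1) with the largest k >= 1 whose denominator stays <= 8; these approach x as k grows, and every other convergent or intermediate fraction in range is farther away.
Largest k: floor((8 - q_1)/q_2) = floor((8 - 2)/3) = 2.
That gives (2*4 + 3)/(2*3 + 2) = 11/8.
Compare the errors: |x - 4/3| = |72*3 - 4*53|/(53*3) = 4/159, and |x - 11/8| = |72*8 - 11*53|/(53*8) = 7/424.
Cross-multiplying, 7*159 = 1113 < 1696 = 4*424, so 7/424 is smaller: the intermediate fraction 11/8 is closer to x than 4/3.

11/8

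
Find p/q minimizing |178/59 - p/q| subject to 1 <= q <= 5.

3/1

Expand x = 178/59 as a continued fraction with the Euclidean algorithm:
  178 = 3*59 + 1, so a_0 = 3.
  59 = 59*1 + 0, so a_1 = 59.
so x = [3; 59].
Convergents (p_i = a_i*p_{i-1} + p_{i-2}, q_i = a_i*q_{i-1} + q_{i-2} with p_{-2}=0, p_{-1}=1, q_{-2}=1, q_{-1}=0), until the denominator exceeds 5:
  i=0: a_0=3, p_0 = 3*1 + 0 = 3, q_0 = 3*0 + 1 = 1.
  i=1: a_1=59, p_1 = 59*3 + 1 = 178, q_1 = 59*1 + 0 = 59.
q_1 = 59 > 5, so the last convergent with denominator <= 5 is p_0/q_0 = 3/1.
The closest fraction with denominator <= 5 is either p_0/q_0 or the intermediate fraction (k*p_0 + p_{-1})/(k*q_0 + q_{-1}) with the largest k >= 1 whose denominator stays <= 5; these approach x as k grows, and every other convergent or intermediate fraction in range is farther away.
Largest k: floor((5 - q_{-1})/q_0) = floor((5 - 0)/1) = 5 (using the seeds p_{-1} = 1, q_{-1} = 0).
That gives (5*3 + 1)/(5*1 + 0) = 16/5.
Compare the errors: |x - 3/1| = |178*1 - 3*59|/(59*1) = 1/59, and |x - 16/5| = |178*5 - 16*59|/(59*5) = 54/295.
Cross-multiplying, 1*295 = 295 < 3186 = 54*59, so 1/59 is smaller: the convergent 3/1 is closer to x than 16/5.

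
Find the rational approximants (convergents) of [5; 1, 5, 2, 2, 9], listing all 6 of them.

Using the convergent recurrence p_i = a_i*p_{i-1} + p_{i-2}, q_i = a_i*q_{i-1} + q_{i-2} with p_{-2}=0, p_{-1}=1, q_{-2}=1, q_{-1}=0:
  i=0: a_0=5, p_0 = 5*1 + 0 = 5, q_0 = 5*0 + 1 = 1.
  i=1: a_1=1, p_1 = 1*5 + 1 = 6, q_1 = 1*1 + 0 = 1.
  i=2: a_2=5, p_2 = 5*6 + 5 = 35, q_2 = 5*1 + 1 = 6.
  i=3: a_3=2, p_3 = 2*35 + 6 = 76, q_3 = 2*6 + 1 = 13.
  i=4: a_4=2, p_4 = 2*76 + 35 = 187, q_4 = 2*13 + 6 = 32.
  i=5: a_5=9, p_5 = 9*187 + 76 = 1759, q_5 = 9*32 + 13 = 301.

5/1, 6/1, 35/6, 76/13, 187/32, 1759/301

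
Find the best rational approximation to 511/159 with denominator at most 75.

45/14

Expand x = 511/159 as a continued fraction with the Euclidean algorithm:
  511 = 3*159 + 34, so a_0 = 3.
  159 = 4*34 + 23, so a_1 = 4.
  34 = 1*23 + 11, so a_2 = 1.
  23 = 2*11 + 1, so a_3 = 2.
  11 = 11*1 + 0, so a_4 = 11.
so x = [3; 4, 1, 2, 11].
Convergents (p_i = a_i*p_{i-1} + p_{i-2}, q_i = a_i*q_{i-1} + q_{i-2} with p_{-2}=0, p_{-1}=1, q_{-2}=1, q_{-1}=0), until the denominator exceeds 75:
  i=0: a_0=3, p_0 = 3*1 + 0 = 3, q_0 = 3*0 + 1 = 1.
  i=1: a_1=4, p_1 = 4*3 + 1 = 13, q_1 = 4*1 + 0 = 4.
  i=2: a_2=1, p_2 = 1*13 + 3 = 16, q_2 = 1*4 + 1 = 5.
  i=3: a_3=2, p_3 = 2*16 + 13 = 45, q_3 = 2*5 + 4 = 14.
  i=4: a_4=11, p_4 = 11*45 + 16 = 511, q_4 = 11*14 + 5 = 159.
q_4 = 159 > 75, so the last convergent with denominator <= 75 is p_3/q_3 = 45/14.
The closest fraction with denominator <= 75 is either p_3/q_3 or the intermediate fraction (k*p_3 + p_2)/(k*q_3 + q_2) with the largest k >= 1 whose denominator stays <= 75; these approach x as k grows, and every other convergent or intermediate fraction in range is farther away.
Largest k: floor((75 - q_2)/q_3) = floor((75 - 5)/14) = 5.
That gives (5*45 + 16)/(5*14 + 5) = 241/75.
Compare the errors: |x - 45/14| = |511*14 - 45*159|/(159*14) = 1/2226, and |x - 241/75| = |511*75 - 241*159|/(159*75) = 6/11925.
Cross-multiplying, 1*11925 = 11925 < 13356 = 6*2226, so 1/2226 is smaller: the convergent 45/14 is closer to x than 241/75.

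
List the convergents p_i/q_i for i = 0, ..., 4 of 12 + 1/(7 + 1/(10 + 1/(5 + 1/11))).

Using the convergent recurrence p_i = a_i*p_{i-1} + p_{i-2}, q_i = a_i*q_{i-1} + q_{i-2} with p_{-2}=0, p_{-1}=1, q_{-2}=1, q_{-1}=0:
  i=0: a_0=12, p_0 = 12*1 + 0 = 12, q_0 = 12*0 + 1 = 1.
  i=1: a_1=7, p_1 = 7*12 + 1 = 85, q_1 = 7*1 + 0 = 7.
  i=2: a_2=10, p_2 = 10*85 + 12 = 862, q_2 = 10*7 + 1 = 71.
  i=3: a_3=5, p_3 = 5*862 + 85 = 4395, q_3 = 5*71 + 7 = 362.
  i=4: a_4=11, p_4 = 11*4395 + 862 = 49207, q_4 = 11*362 + 71 = 4053.

12/1, 85/7, 862/71, 4395/362, 49207/4053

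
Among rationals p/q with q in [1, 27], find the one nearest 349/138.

43/17

Expand x = 349/138 as a continued fraction with the Euclidean algorithm:
  349 = 2*138 + 73, so a_0 = 2.
  138 = 1*73 + 65, so a_1 = 1.
  73 = 1*65 + 8, so a_2 = 1.
  65 = 8*8 + 1, so a_3 = 8.
  8 = 8*1 + 0, so a_4 = 8.
so x = [2; 1, 1, 8, 8].
Convergents (p_i = a_i*p_{i-1} + p_{i-2}, q_i = a_i*q_{i-1} + q_{i-2} with p_{-2}=0, p_{-1}=1, q_{-2}=1, q_{-1}=0), until the denominator exceeds 27:
  i=0: a_0=2, p_0 = 2*1 + 0 = 2, q_0 = 2*0 + 1 = 1.
  i=1: a_1=1, p_1 = 1*2 + 1 = 3, q_1 = 1*1 + 0 = 1.
  i=2: a_2=1, p_2 = 1*3 + 2 = 5, q_2 = 1*1 + 1 = 2.
  i=3: a_3=8, p_3 = 8*5 + 3 = 43, q_3 = 8*2 + 1 = 17.
  i=4: a_4=8, p_4 = 8*43 + 5 = 349, q_4 = 8*17 + 2 = 138.
q_4 = 138 > 27, so the last convergent with denominator <= 27 is p_3/q_3 = 43/17.
The closest fraction with denominator <= 27 is either p_3/q_3 or the intermediate fraction (k*p_3 + p_2)/(k*q_3 + q_2) with the largest k >= 1 whose denominator stays <= 27; these approach x as k grows, and every other convergent or intermediate fraction in range is farther away.
Largest k: floor((27 - q_2)/q_3) = floor((27 - 2)/17) = 1.
That gives (1*43 + 5)/(1*17 + 2) = 48/19.
Compare the errors: |x - 43/17| = |349*17 - 43*138|/(138*17) = 1/2346, and |x - 48/19| = |349*19 - 48*138|/(138*19) = 7/2622.
Cross-multiplying, 1*2622 = 2622 < 16422 = 7*2346, so 1/2346 is smaller: the convergent 43/17 is closer to x than 48/19.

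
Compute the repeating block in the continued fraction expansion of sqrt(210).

[14; (2, 28)]

Write x_i = (sqrt(210) + m_i)/d_i with (m_0, d_0) = (0, 1). a_0 = floor(sqrt(210)) = 14, since 14^2 = 196 <= 210 < 225 = 15^2.
Iterate m_{i+1} = d_i*a_i - m_i, d_{i+1} = (210 - m_{i+1}^2)/d_i, a_{i+1} = floor((a_0 + m_{i+1})/d_{i+1}):
  m_1 = 1*14 - 0 = 14, d_1 = (210 - 14^2)/1 = 14/1 = 14, a_1 = floor((14 + 14)/14) = 2.
  m_2 = 14*2 - 14 = 14, d_2 = (210 - 14^2)/14 = 14/14 = 1, a_2 = floor((14 + 14)/1) = 28.
  m_3 = 1*28 - 14 = 14, d_3 = (210 - 14^2)/1 = 14/1 = 14: (m_3, d_3) = (m_1, d_1) = (14, 14), so from here the quotients repeat a_1, a_2; the period length is 2.
Hence the expansion of sqrt(210) is a_0 = 14 followed by the repeating block 2, 28 (period 2).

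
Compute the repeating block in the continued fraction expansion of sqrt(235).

[15; (3, 30)]

Write x_i = (sqrt(235) + m_i)/d_i with (m_0, d_0) = (0, 1). a_0 = floor(sqrt(235)) = 15, since 15^2 = 225 <= 235 < 256 = 16^2.
Iterate m_{i+1} = d_i*a_i - m_i, d_{i+1} = (235 - m_{i+1}^2)/d_i, a_{i+1} = floor((a_0 + m_{i+1})/d_{i+1}):
  m_1 = 1*15 - 0 = 15, d_1 = (235 - 15^2)/1 = 10/1 = 10, a_1 = floor((15 + 15)/10) = 3.
  m_2 = 10*3 - 15 = 15, d_2 = (235 - 15^2)/10 = 10/10 = 1, a_2 = floor((15 + 15)/1) = 30.
  m_3 = 1*30 - 15 = 15, d_3 = (235 - 15^2)/1 = 10/1 = 10: (m_3, d_3) = (m_1, d_1) = (15, 10), so from here the quotients repeat a_1, a_2; the period length is 2.
Hence the expansion of sqrt(235) is a_0 = 15 followed by the repeating block 3, 30 (period 2).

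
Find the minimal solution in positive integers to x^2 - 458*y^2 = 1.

First expand sqrt(458) as a continued fraction. With x_i = (sqrt(458) + m_i)/d_i and (m_0, d_0) = (0, 1): a_0 = floor(sqrt(458)) = 21, since 21^2 = 441 <= 458 < 484 = 22^2.
Iterate m_{i+1} = d_i*a_i - m_i, d_{i+1} = (458 - m_{i+1}^2)/d_i, a_{i+1} = floor((a_0 + m_{i+1})/d_{i+1}):
  m_1 = 1*21 - 0 = 21, d_1 = (458 - 21^2)/1 = 17/1 = 17, a_1 = floor((21 + 21)/17) = 2.
  m_2 = 17*2 - 21 = 13, d_2 = (458 - 13^2)/17 = 289/17 = 17, a_2 = floor((21 + 13)/17) = 2.
  m_3 = 17*2 - 13 = 21, d_3 = (458 - 21^2)/17 = 17/17 = 1, a_3 = floor((21 + 21)/1) = 42.
  m_4 = 1*42 - 21 = 21, d_4 = (458 - 21^2)/1 = 17/1 = 17: (m_4, d_4) = (m_1, d_1) = (21, 17), so from here the quotients repeat a_1, ..., a_3; the period length is 3.
So sqrt(458) = [21; (2, 2, 42)] with period length k = 3.
k is odd, so (p_{k-1}, q_{k-1}) only solves x^2 - 458y^2 = -1 and the fundamental solution of x^2 - 458y^2 = 1 is (p_{2k-1}, q_{2k-1}) = (p_5, q_5); compute convergents through index 5, running through the period twice.
Convergents (p_i = a_i*p_{i-1} + p_{i-2}, q_i = a_i*q_{i-1} + q_{i-2} with p_{-2}=0, p_{-1}=1, q_{-2}=1, q_{-1}=0):
  i=0: a_0=21, p_0 = 21*1 + 0 = 21, q_0 = 21*0 + 1 = 1.
  i=1: a_1=2, p_1 = 2*21 + 1 = 43, q_1 = 2*1 + 0 = 2.
  i=2: a_2=2, p_2 = 2*43 + 21 = 107, q_2 = 2*2 + 1 = 5.
  i=3: a_3=42, p_3 = 42*107 + 43 = 4537, q_3 = 42*5 + 2 = 212.
  i=4: a_4=2, p_4 = 2*4537 + 107 = 9181, q_4 = 2*212 + 5 = 429.
  i=5: a_5=2, p_5 = 2*9181 + 4537 = 22899, q_5 = 2*429 + 212 = 1070.
Indeed p_2^2 - 458*q_2^2 = 11449 - 11450 = -1, not +1.
Check: 22899^2 - 458*1070^2 = 524364201 - 524364200 = 1, so (x, y) = (22899, 1070) solves the equation, and by the theorem it is the least positive solution.

(x, y) = (22899, 1070)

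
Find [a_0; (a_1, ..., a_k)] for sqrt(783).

Write x_i = (sqrt(783) + m_i)/d_i with (m_0, d_0) = (0, 1). a_0 = floor(sqrt(783)) = 27, since 27^2 = 729 <= 783 < 784 = 28^2.
Iterate m_{i+1} = d_i*a_i - m_i, d_{i+1} = (783 - m_{i+1}^2)/d_i, a_{i+1} = floor((a_0 + m_{i+1})/d_{i+1}):
  m_1 = 1*27 - 0 = 27, d_1 = (783 - 27^2)/1 = 54/1 = 54, a_1 = floor((27 + 27)/54) = 1.
  m_2 = 54*1 - 27 = 27, d_2 = (783 - 27^2)/54 = 54/54 = 1, a_2 = floor((27 + 27)/1) = 54.
  m_3 = 1*54 - 27 = 27, d_3 = (783 - 27^2)/1 = 54/1 = 54: (m_3, d_3) = (m_1, d_1) = (27, 54), so from here the quotients repeat a_1, a_2; the period length is 2.
Hence the expansion of sqrt(783) is a_0 = 27 followed by the repeating block 1, 54 (period 2).

[27; (1, 54)]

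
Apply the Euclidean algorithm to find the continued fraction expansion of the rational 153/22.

[6; 1, 21]

Run the Euclidean algorithm on 153 and 22; the successive quotients are the partial quotients a_0, a_1, ... (each step inverts the fractional part left over by the previous one):
  153 = 6*22 + 21, so a_0 = 6.
  22 = 1*21 + 1, so a_1 = 1.
  21 = 21*1 + 0, so a_2 = 21.
The remainder reaches 0 after 3 divisions, so the expansion has 3 partial quotients, read off in order.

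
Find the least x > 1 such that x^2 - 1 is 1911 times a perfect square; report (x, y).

(x, y) = (62425, 1428)

First expand sqrt(1911) as a continued fraction. With x_i = (sqrt(1911) + m_i)/d_i and (m_0, d_0) = (0, 1): a_0 = floor(sqrt(1911)) = 43, since 43^2 = 1849 <= 1911 < 1936 = 44^2.
Iterate m_{i+1} = d_i*a_i - m_i, d_{i+1} = (1911 - m_{i+1}^2)/d_i, a_{i+1} = floor((a_0 + m_{i+1})/d_{i+1}):
  m_1 = 1*43 - 0 = 43, d_1 = (1911 - 43^2)/1 = 62/1 = 62, a_1 = floor((43 + 43)/62) = 1.
  m_2 = 62*1 - 43 = 19, d_2 = (1911 - 19^2)/62 = 1550/62 = 25, a_2 = floor((43 + 19)/25) = 2.
  m_3 = 25*2 - 19 = 31, d_3 = (1911 - 31^2)/25 = 950/25 = 38, a_3 = floor((43 + 31)/38) = 1.
  m_4 = 38*1 - 31 = 7, d_4 = (1911 - 7^2)/38 = 1862/38 = 49, a_4 = floor((43 + 7)/49) = 1.
  m_5 = 49*1 - 7 = 42, d_5 = (1911 - 42^2)/49 = 147/49 = 3, a_5 = floor((43 + 42)/3) = 28.
  m_6 = 3*28 - 42 = 42, d_6 = (1911 - 42^2)/3 = 147/3 = 49, a_6 = floor((43 + 42)/49) = 1.
  m_7 = 49*1 - 42 = 7, d_7 = (1911 - 7^2)/49 = 1862/49 = 38, a_7 = floor((43 + 7)/38) = 1.
  m_8 = 38*1 - 7 = 31, d_8 = (1911 - 31^2)/38 = 950/38 = 25, a_8 = floor((43 + 31)/25) = 2.
  m_9 = 25*2 - 31 = 19, d_9 = (1911 - 19^2)/25 = 1550/25 = 62, a_9 = floor((43 + 19)/62) = 1.
  m_10 = 62*1 - 19 = 43, d_10 = (1911 - 43^2)/62 = 62/62 = 1, a_10 = floor((43 + 43)/1) = 86.
  m_11 = 1*86 - 43 = 43, d_11 = (1911 - 43^2)/1 = 62/1 = 62: (m_11, d_11) = (m_1, d_1) = (43, 62), so from here the quotients repeat a_1, ..., a_10; the period length is 10.
So sqrt(1911) = [43; (1, 2, 1, 1, 28, 1, 1, 2, 1, 86)] with period length k = 10.
k is even, so the fundamental solution of x^2 - 1911y^2 = 1 is (p_{k-1}, q_{k-1}) = (p_9, q_9); compute convergents through index 9.
Convergents (p_i = a_i*p_{i-1} + p_{i-2}, q_i = a_i*q_{i-1} + q_{i-2} with p_{-2}=0, p_{-1}=1, q_{-2}=1, q_{-1}=0):
  i=0: a_0=43, p_0 = 43*1 + 0 = 43, q_0 = 43*0 + 1 = 1.
  i=1: a_1=1, p_1 = 1*43 + 1 = 44, q_1 = 1*1 + 0 = 1.
  i=2: a_2=2, p_2 = 2*44 + 43 = 131, q_2 = 2*1 + 1 = 3.
  i=3: a_3=1, p_3 = 1*131 + 44 = 175, q_3 = 1*3 + 1 = 4.
  i=4: a_4=1, p_4 = 1*175 + 131 = 306, q_4 = 1*4 + 3 = 7.
  i=5: a_5=28, p_5 = 28*306 + 175 = 8743, q_5 = 28*7 + 4 = 200.
  i=6: a_6=1, p_6 = 1*8743 + 306 = 9049, q_6 = 1*200 + 7 = 207.
  i=7: a_7=1, p_7 = 1*9049 + 8743 = 17792, q_7 = 1*207 + 200 = 407.
  i=8: a_8=2, p_8 = 2*17792 + 9049 = 44633, q_8 = 2*407 + 207 = 1021.
  i=9: a_9=1, p_9 = 1*44633 + 17792 = 62425, q_9 = 1*1021 + 407 = 1428.
Check: 62425^2 - 1911*1428^2 = 3896880625 - 3896880624 = 1, so (x, y) = (62425, 1428) solves the equation, and by the theorem it is the least positive solution.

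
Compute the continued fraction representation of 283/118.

Run the Euclidean algorithm on 283 and 118; the successive quotients are the partial quotients a_0, a_1, ... (each step inverts the fractional part left over by the previous one):
  283 = 2*118 + 47, so a_0 = 2.
  118 = 2*47 + 24, so a_1 = 2.
  47 = 1*24 + 23, so a_2 = 1.
  24 = 1*23 + 1, so a_3 = 1.
  23 = 23*1 + 0, so a_4 = 23.
The remainder reaches 0 after 5 divisions, so the expansion has 5 partial quotients, read off in order.

[2; 2, 1, 1, 23]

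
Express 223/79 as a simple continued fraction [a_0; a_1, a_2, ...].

Run the Euclidean algorithm on 223 and 79; the successive quotients are the partial quotients a_0, a_1, ... (each step inverts the fractional part left over by the previous one):
  223 = 2*79 + 65, so a_0 = 2.
  79 = 1*65 + 14, so a_1 = 1.
  65 = 4*14 + 9, so a_2 = 4.
  14 = 1*9 + 5, so a_3 = 1.
  9 = 1*5 + 4, so a_4 = 1.
  5 = 1*4 + 1, so a_5 = 1.
  4 = 4*1 + 0, so a_6 = 4.
The remainder reaches 0 after 7 divisions, so the expansion has 7 partial quotients, read off in order.

[2; 1, 4, 1, 1, 1, 4]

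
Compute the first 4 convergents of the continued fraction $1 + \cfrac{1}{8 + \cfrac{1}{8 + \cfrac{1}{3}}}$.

1/1, 9/8, 73/65, 228/203

Using the convergent recurrence p_i = a_i*p_{i-1} + p_{i-2}, q_i = a_i*q_{i-1} + q_{i-2} with p_{-2}=0, p_{-1}=1, q_{-2}=1, q_{-1}=0:
  i=0: a_0=1, p_0 = 1*1 + 0 = 1, q_0 = 1*0 + 1 = 1.
  i=1: a_1=8, p_1 = 8*1 + 1 = 9, q_1 = 8*1 + 0 = 8.
  i=2: a_2=8, p_2 = 8*9 + 1 = 73, q_2 = 8*8 + 1 = 65.
  i=3: a_3=3, p_3 = 3*73 + 9 = 228, q_3 = 3*65 + 8 = 203.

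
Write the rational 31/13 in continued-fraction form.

Run the Euclidean algorithm on 31 and 13; the successive quotients are the partial quotients a_0, a_1, ... (each step inverts the fractional part left over by the previous one):
  31 = 2*13 + 5, so a_0 = 2.
  13 = 2*5 + 3, so a_1 = 2.
  5 = 1*3 + 2, so a_2 = 1.
  3 = 1*2 + 1, so a_3 = 1.
  2 = 2*1 + 0, so a_4 = 2.
The remainder reaches 0 after 5 divisions, so the expansion has 5 partial quotients, read off in order.

[2; 2, 1, 1, 2]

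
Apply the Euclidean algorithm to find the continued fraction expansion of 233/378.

Run the Euclidean algorithm on 233 and 378; the successive quotients are the partial quotients a_0, a_1, ... (each step inverts the fractional part left over by the previous one):
  233 = 0*378 + 233, so a_0 = 0.
  378 = 1*233 + 145, so a_1 = 1.
  233 = 1*145 + 88, so a_2 = 1.
  145 = 1*88 + 57, so a_3 = 1.
  88 = 1*57 + 31, so a_4 = 1.
  57 = 1*31 + 26, so a_5 = 1.
  31 = 1*26 + 5, so a_6 = 1.
  26 = 5*5 + 1, so a_7 = 5.
  5 = 5*1 + 0, so a_8 = 5.
The remainder reaches 0 after 9 divisions, so the expansion has 9 partial quotients, read off in order.

[0; 1, 1, 1, 1, 1, 1, 5, 5]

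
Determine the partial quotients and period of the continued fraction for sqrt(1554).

Write x_i = (sqrt(1554) + m_i)/d_i with (m_0, d_0) = (0, 1). a_0 = floor(sqrt(1554)) = 39, since 39^2 = 1521 <= 1554 < 1600 = 40^2.
Iterate m_{i+1} = d_i*a_i - m_i, d_{i+1} = (1554 - m_{i+1}^2)/d_i, a_{i+1} = floor((a_0 + m_{i+1})/d_{i+1}):
  m_1 = 1*39 - 0 = 39, d_1 = (1554 - 39^2)/1 = 33/1 = 33, a_1 = floor((39 + 39)/33) = 2.
  m_2 = 33*2 - 39 = 27, d_2 = (1554 - 27^2)/33 = 825/33 = 25, a_2 = floor((39 + 27)/25) = 2.
  m_3 = 25*2 - 27 = 23, d_3 = (1554 - 23^2)/25 = 1025/25 = 41, a_3 = floor((39 + 23)/41) = 1.
  m_4 = 41*1 - 23 = 18, d_4 = (1554 - 18^2)/41 = 1230/41 = 30, a_4 = floor((39 + 18)/30) = 1.
  m_5 = 30*1 - 18 = 12, d_5 = (1554 - 12^2)/30 = 1410/30 = 47, a_5 = floor((39 + 12)/47) = 1.
  m_6 = 47*1 - 12 = 35, d_6 = (1554 - 35^2)/47 = 329/47 = 7, a_6 = floor((39 + 35)/7) = 10.
  m_7 = 7*10 - 35 = 35, d_7 = (1554 - 35^2)/7 = 329/7 = 47, a_7 = floor((39 + 35)/47) = 1.
  m_8 = 47*1 - 35 = 12, d_8 = (1554 - 12^2)/47 = 1410/47 = 30, a_8 = floor((39 + 12)/30) = 1.
  m_9 = 30*1 - 12 = 18, d_9 = (1554 - 18^2)/30 = 1230/30 = 41, a_9 = floor((39 + 18)/41) = 1.
  m_10 = 41*1 - 18 = 23, d_10 = (1554 - 23^2)/41 = 1025/41 = 25, a_10 = floor((39 + 23)/25) = 2.
  m_11 = 25*2 - 23 = 27, d_11 = (1554 - 27^2)/25 = 825/25 = 33, a_11 = floor((39 + 27)/33) = 2.
  m_12 = 33*2 - 27 = 39, d_12 = (1554 - 39^2)/33 = 33/33 = 1, a_12 = floor((39 + 39)/1) = 78.
  m_13 = 1*78 - 39 = 39, d_13 = (1554 - 39^2)/1 = 33/1 = 33: (m_13, d_13) = (m_1, d_1) = (39, 33), so from here the quotients repeat a_1, ..., a_12; the period length is 12.
Hence the expansion of sqrt(1554) is a_0 = 39 followed by the repeating block 2, 2, 1, 1, 1, 10, 1, 1, 1, 2, 2, 78 (period 12).

[39; (2, 2, 1, 1, 1, 10, 1, 1, 1, 2, 2, 78)]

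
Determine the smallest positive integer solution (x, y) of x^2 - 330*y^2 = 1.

(x, y) = (109, 6)

First expand sqrt(330) as a continued fraction. With x_i = (sqrt(330) + m_i)/d_i and (m_0, d_0) = (0, 1): a_0 = floor(sqrt(330)) = 18, since 18^2 = 324 <= 330 < 361 = 19^2.
Iterate m_{i+1} = d_i*a_i - m_i, d_{i+1} = (330 - m_{i+1}^2)/d_i, a_{i+1} = floor((a_0 + m_{i+1})/d_{i+1}):
  m_1 = 1*18 - 0 = 18, d_1 = (330 - 18^2)/1 = 6/1 = 6, a_1 = floor((18 + 18)/6) = 6.
  m_2 = 6*6 - 18 = 18, d_2 = (330 - 18^2)/6 = 6/6 = 1, a_2 = floor((18 + 18)/1) = 36.
  m_3 = 1*36 - 18 = 18, d_3 = (330 - 18^2)/1 = 6/1 = 6: (m_3, d_3) = (m_1, d_1) = (18, 6), so from here the quotients repeat a_1, a_2; the period length is 2.
So sqrt(330) = [18; (6, 36)] with period length k = 2.
k is even, so the fundamental solution of x^2 - 330y^2 = 1 is (p_{k-1}, q_{k-1}) = (p_1, q_1); compute convergents through index 1.
Convergents (p_i = a_i*p_{i-1} + p_{i-2}, q_i = a_i*q_{i-1} + q_{i-2} with p_{-2}=0, p_{-1}=1, q_{-2}=1, q_{-1}=0):
  i=0: a_0=18, p_0 = 18*1 + 0 = 18, q_0 = 18*0 + 1 = 1.
  i=1: a_1=6, p_1 = 6*18 + 1 = 109, q_1 = 6*1 + 0 = 6.
Check: 109^2 - 330*6^2 = 11881 - 11880 = 1, so (x, y) = (109, 6) solves the equation, and by the theorem it is the least positive solution.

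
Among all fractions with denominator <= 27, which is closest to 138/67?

35/17

Expand x = 138/67 as a continued fraction with the Euclidean algorithm:
  138 = 2*67 + 4, so a_0 = 2.
  67 = 16*4 + 3, so a_1 = 16.
  4 = 1*3 + 1, so a_2 = 1.
  3 = 3*1 + 0, so a_3 = 3.
so x = [2; 16, 1, 3].
Convergents (p_i = a_i*p_{i-1} + p_{i-2}, q_i = a_i*q_{i-1} + q_{i-2} with p_{-2}=0, p_{-1}=1, q_{-2}=1, q_{-1}=0), until the denominator exceeds 27:
  i=0: a_0=2, p_0 = 2*1 + 0 = 2, q_0 = 2*0 + 1 = 1.
  i=1: a_1=16, p_1 = 16*2 + 1 = 33, q_1 = 16*1 + 0 = 16.
  i=2: a_2=1, p_2 = 1*33 + 2 = 35, q_2 = 1*16 + 1 = 17.
  i=3: a_3=3, p_3 = 3*35 + 33 = 138, q_3 = 3*17 + 16 = 67.
q_3 = 67 > 27, so the last convergent with denominator <= 27 is p_2/q_2 = 35/17.
The closest fraction with denominator <= 27 is either p_2/q_2 or the intermediate fraction (k*p_2 + p_1)/(k*q_2 + q_1) with the largest k >= 1 whose denominator stays <= 27; these approach x as k grows, and every other convergent or intermediate fraction in range is farther away.
Largest k: floor((27 - q_1)/q_2) = floor((27 - 16)/17) = 0.
Since k = 0, no intermediate fraction beyond p_2/q_2 has denominator <= 27, so the convergent 35/17 is the closest (its error is |138*17 - 35*67|/(67*17) = 1/1139).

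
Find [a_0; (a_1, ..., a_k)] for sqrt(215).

Write x_i = (sqrt(215) + m_i)/d_i with (m_0, d_0) = (0, 1). a_0 = floor(sqrt(215)) = 14, since 14^2 = 196 <= 215 < 225 = 15^2.
Iterate m_{i+1} = d_i*a_i - m_i, d_{i+1} = (215 - m_{i+1}^2)/d_i, a_{i+1} = floor((a_0 + m_{i+1})/d_{i+1}):
  m_1 = 1*14 - 0 = 14, d_1 = (215 - 14^2)/1 = 19/1 = 19, a_1 = floor((14 + 14)/19) = 1.
  m_2 = 19*1 - 14 = 5, d_2 = (215 - 5^2)/19 = 190/19 = 10, a_2 = floor((14 + 5)/10) = 1.
  m_3 = 10*1 - 5 = 5, d_3 = (215 - 5^2)/10 = 190/10 = 19, a_3 = floor((14 + 5)/19) = 1.
  m_4 = 19*1 - 5 = 14, d_4 = (215 - 14^2)/19 = 19/19 = 1, a_4 = floor((14 + 14)/1) = 28.
  m_5 = 1*28 - 14 = 14, d_5 = (215 - 14^2)/1 = 19/1 = 19: (m_5, d_5) = (m_1, d_1) = (14, 19), so from here the quotients repeat a_1, ..., a_4; the period length is 4.
Hence the expansion of sqrt(215) is a_0 = 14 followed by the repeating block 1, 1, 1, 28 (period 4).

[14; (1, 1, 1, 28)]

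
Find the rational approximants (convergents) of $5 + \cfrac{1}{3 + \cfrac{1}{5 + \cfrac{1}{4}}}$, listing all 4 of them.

5/1, 16/3, 85/16, 356/67

Using the convergent recurrence p_i = a_i*p_{i-1} + p_{i-2}, q_i = a_i*q_{i-1} + q_{i-2} with p_{-2}=0, p_{-1}=1, q_{-2}=1, q_{-1}=0:
  i=0: a_0=5, p_0 = 5*1 + 0 = 5, q_0 = 5*0 + 1 = 1.
  i=1: a_1=3, p_1 = 3*5 + 1 = 16, q_1 = 3*1 + 0 = 3.
  i=2: a_2=5, p_2 = 5*16 + 5 = 85, q_2 = 5*3 + 1 = 16.
  i=3: a_3=4, p_3 = 4*85 + 16 = 356, q_3 = 4*16 + 3 = 67.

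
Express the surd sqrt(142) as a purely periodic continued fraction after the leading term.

[11; (1, 10, 1, 22)]

Write x_i = (sqrt(142) + m_i)/d_i with (m_0, d_0) = (0, 1). a_0 = floor(sqrt(142)) = 11, since 11^2 = 121 <= 142 < 144 = 12^2.
Iterate m_{i+1} = d_i*a_i - m_i, d_{i+1} = (142 - m_{i+1}^2)/d_i, a_{i+1} = floor((a_0 + m_{i+1})/d_{i+1}):
  m_1 = 1*11 - 0 = 11, d_1 = (142 - 11^2)/1 = 21/1 = 21, a_1 = floor((11 + 11)/21) = 1.
  m_2 = 21*1 - 11 = 10, d_2 = (142 - 10^2)/21 = 42/21 = 2, a_2 = floor((11 + 10)/2) = 10.
  m_3 = 2*10 - 10 = 10, d_3 = (142 - 10^2)/2 = 42/2 = 21, a_3 = floor((11 + 10)/21) = 1.
  m_4 = 21*1 - 10 = 11, d_4 = (142 - 11^2)/21 = 21/21 = 1, a_4 = floor((11 + 11)/1) = 22.
  m_5 = 1*22 - 11 = 11, d_5 = (142 - 11^2)/1 = 21/1 = 21: (m_5, d_5) = (m_1, d_1) = (11, 21), so from here the quotients repeat a_1, ..., a_4; the period length is 4.
Hence the expansion of sqrt(142) is a_0 = 11 followed by the repeating block 1, 10, 1, 22 (period 4).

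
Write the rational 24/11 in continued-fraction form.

Run the Euclidean algorithm on 24 and 11; the successive quotients are the partial quotients a_0, a_1, ... (each step inverts the fractional part left over by the previous one):
  24 = 2*11 + 2, so a_0 = 2.
  11 = 5*2 + 1, so a_1 = 5.
  2 = 2*1 + 0, so a_2 = 2.
The remainder reaches 0 after 3 divisions, so the expansion has 3 partial quotients, read off in order.

[2; 5, 2]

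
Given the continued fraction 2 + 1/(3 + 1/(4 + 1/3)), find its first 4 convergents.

2/1, 7/3, 30/13, 97/42

Using the convergent recurrence p_i = a_i*p_{i-1} + p_{i-2}, q_i = a_i*q_{i-1} + q_{i-2} with p_{-2}=0, p_{-1}=1, q_{-2}=1, q_{-1}=0:
  i=0: a_0=2, p_0 = 2*1 + 0 = 2, q_0 = 2*0 + 1 = 1.
  i=1: a_1=3, p_1 = 3*2 + 1 = 7, q_1 = 3*1 + 0 = 3.
  i=2: a_2=4, p_2 = 4*7 + 2 = 30, q_2 = 4*3 + 1 = 13.
  i=3: a_3=3, p_3 = 3*30 + 7 = 97, q_3 = 3*13 + 3 = 42.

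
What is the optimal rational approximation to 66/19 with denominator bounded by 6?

Expand x = 66/19 as a continued fraction with the Euclidean algorithm:
  66 = 3*19 + 9, so a_0 = 3.
  19 = 2*9 + 1, so a_1 = 2.
  9 = 9*1 + 0, so a_2 = 9.
so x = [3; 2, 9].
Convergents (p_i = a_i*p_{i-1} + p_{i-2}, q_i = a_i*q_{i-1} + q_{i-2} with p_{-2}=0, p_{-1}=1, q_{-2}=1, q_{-1}=0), until the denominator exceeds 6:
  i=0: a_0=3, p_0 = 3*1 + 0 = 3, q_0 = 3*0 + 1 = 1.
  i=1: a_1=2, p_1 = 2*3 + 1 = 7, q_1 = 2*1 + 0 = 2.
  i=2: a_2=9, p_2 = 9*7 + 3 = 66, q_2 = 9*2 + 1 = 19.
q_2 = 19 > 6, so the last convergent with denominator <= 6 is p_1/q_1 = 7/2.
The closest fraction with denominator <= 6 is either p_1/q_1 or the intermediate fraction (k*p_1 + p_0)/(k*q_1 + q_0) with the largest k >= 1 whose denominator stays <= 6; these approach x as k grows, and every other convergent or intermediate fraction in range is farther away.
Largest k: floor((6 - q_0)/q_1) = floor((6 - 1)/2) = 2.
That gives (2*7 + 3)/(2*2 + 1) = 17/5.
Compare the errors: |x - 7/2| = |66*2 - 7*19|/(19*2) = 1/38, and |x - 17/5| = |66*5 - 17*19|/(19*5) = 7/95.
Cross-multiplying, 1*95 = 95 < 266 = 7*38, so 1/38 is smaller: the convergent 7/2 is closer to x than 17/5.

7/2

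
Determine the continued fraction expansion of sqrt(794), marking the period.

[28; (5, 1, 1, 1, 1, 1, 1, 1, 1, 5, 56)]

Write x_i = (sqrt(794) + m_i)/d_i with (m_0, d_0) = (0, 1). a_0 = floor(sqrt(794)) = 28, since 28^2 = 784 <= 794 < 841 = 29^2.
Iterate m_{i+1} = d_i*a_i - m_i, d_{i+1} = (794 - m_{i+1}^2)/d_i, a_{i+1} = floor((a_0 + m_{i+1})/d_{i+1}):
  m_1 = 1*28 - 0 = 28, d_1 = (794 - 28^2)/1 = 10/1 = 10, a_1 = floor((28 + 28)/10) = 5.
  m_2 = 10*5 - 28 = 22, d_2 = (794 - 22^2)/10 = 310/10 = 31, a_2 = floor((28 + 22)/31) = 1.
  m_3 = 31*1 - 22 = 9, d_3 = (794 - 9^2)/31 = 713/31 = 23, a_3 = floor((28 + 9)/23) = 1.
  m_4 = 23*1 - 9 = 14, d_4 = (794 - 14^2)/23 = 598/23 = 26, a_4 = floor((28 + 14)/26) = 1.
  m_5 = 26*1 - 14 = 12, d_5 = (794 - 12^2)/26 = 650/26 = 25, a_5 = floor((28 + 12)/25) = 1.
  m_6 = 25*1 - 12 = 13, d_6 = (794 - 13^2)/25 = 625/25 = 25, a_6 = floor((28 + 13)/25) = 1.
  m_7 = 25*1 - 13 = 12, d_7 = (794 - 12^2)/25 = 650/25 = 26, a_7 = floor((28 + 12)/26) = 1.
  m_8 = 26*1 - 12 = 14, d_8 = (794 - 14^2)/26 = 598/26 = 23, a_8 = floor((28 + 14)/23) = 1.
  m_9 = 23*1 - 14 = 9, d_9 = (794 - 9^2)/23 = 713/23 = 31, a_9 = floor((28 + 9)/31) = 1.
  m_10 = 31*1 - 9 = 22, d_10 = (794 - 22^2)/31 = 310/31 = 10, a_10 = floor((28 + 22)/10) = 5.
  m_11 = 10*5 - 22 = 28, d_11 = (794 - 28^2)/10 = 10/10 = 1, a_11 = floor((28 + 28)/1) = 56.
  m_12 = 1*56 - 28 = 28, d_12 = (794 - 28^2)/1 = 10/1 = 10: (m_12, d_12) = (m_1, d_1) = (28, 10), so from here the quotients repeat a_1, ..., a_11; the period length is 11.
Hence the expansion of sqrt(794) is a_0 = 28 followed by the repeating block 5, 1, 1, 1, 1, 1, 1, 1, 1, 5, 56 (period 11).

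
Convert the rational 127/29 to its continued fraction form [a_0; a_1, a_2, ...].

Run the Euclidean algorithm on 127 and 29; the successive quotients are the partial quotients a_0, a_1, ... (each step inverts the fractional part left over by the previous one):
  127 = 4*29 + 11, so a_0 = 4.
  29 = 2*11 + 7, so a_1 = 2.
  11 = 1*7 + 4, so a_2 = 1.
  7 = 1*4 + 3, so a_3 = 1.
  4 = 1*3 + 1, so a_4 = 1.
  3 = 3*1 + 0, so a_5 = 3.
The remainder reaches 0 after 6 divisions, so the expansion has 6 partial quotients, read off in order.

[4; 2, 1, 1, 1, 3]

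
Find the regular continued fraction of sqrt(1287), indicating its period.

[35; (1, 6, 1, 70)]

Write x_i = (sqrt(1287) + m_i)/d_i with (m_0, d_0) = (0, 1). a_0 = floor(sqrt(1287)) = 35, since 35^2 = 1225 <= 1287 < 1296 = 36^2.
Iterate m_{i+1} = d_i*a_i - m_i, d_{i+1} = (1287 - m_{i+1}^2)/d_i, a_{i+1} = floor((a_0 + m_{i+1})/d_{i+1}):
  m_1 = 1*35 - 0 = 35, d_1 = (1287 - 35^2)/1 = 62/1 = 62, a_1 = floor((35 + 35)/62) = 1.
  m_2 = 62*1 - 35 = 27, d_2 = (1287 - 27^2)/62 = 558/62 = 9, a_2 = floor((35 + 27)/9) = 6.
  m_3 = 9*6 - 27 = 27, d_3 = (1287 - 27^2)/9 = 558/9 = 62, a_3 = floor((35 + 27)/62) = 1.
  m_4 = 62*1 - 27 = 35, d_4 = (1287 - 35^2)/62 = 62/62 = 1, a_4 = floor((35 + 35)/1) = 70.
  m_5 = 1*70 - 35 = 35, d_5 = (1287 - 35^2)/1 = 62/1 = 62: (m_5, d_5) = (m_1, d_1) = (35, 62), so from here the quotients repeat a_1, ..., a_4; the period length is 4.
Hence the expansion of sqrt(1287) is a_0 = 35 followed by the repeating block 1, 6, 1, 70 (period 4).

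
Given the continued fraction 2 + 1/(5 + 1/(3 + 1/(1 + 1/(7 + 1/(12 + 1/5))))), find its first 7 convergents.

Using the convergent recurrence p_i = a_i*p_{i-1} + p_{i-2}, q_i = a_i*q_{i-1} + q_{i-2} with p_{-2}=0, p_{-1}=1, q_{-2}=1, q_{-1}=0:
  i=0: a_0=2, p_0 = 2*1 + 0 = 2, q_0 = 2*0 + 1 = 1.
  i=1: a_1=5, p_1 = 5*2 + 1 = 11, q_1 = 5*1 + 0 = 5.
  i=2: a_2=3, p_2 = 3*11 + 2 = 35, q_2 = 3*5 + 1 = 16.
  i=3: a_3=1, p_3 = 1*35 + 11 = 46, q_3 = 1*16 + 5 = 21.
  i=4: a_4=7, p_4 = 7*46 + 35 = 357, q_4 = 7*21 + 16 = 163.
  i=5: a_5=12, p_5 = 12*357 + 46 = 4330, q_5 = 12*163 + 21 = 1977.
  i=6: a_6=5, p_6 = 5*4330 + 357 = 22007, q_6 = 5*1977 + 163 = 10048.

2/1, 11/5, 35/16, 46/21, 357/163, 4330/1977, 22007/10048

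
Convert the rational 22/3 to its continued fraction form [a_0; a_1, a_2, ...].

[7; 3]

Run the Euclidean algorithm on 22 and 3; the successive quotients are the partial quotients a_0, a_1, ... (each step inverts the fractional part left over by the previous one):
  22 = 7*3 + 1, so a_0 = 7.
  3 = 3*1 + 0, so a_1 = 3.
The remainder reaches 0 after 2 divisions, so the expansion has 2 partial quotients, read off in order.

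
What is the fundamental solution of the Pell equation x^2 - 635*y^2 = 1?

First expand sqrt(635) as a continued fraction. With x_i = (sqrt(635) + m_i)/d_i and (m_0, d_0) = (0, 1): a_0 = floor(sqrt(635)) = 25, since 25^2 = 625 <= 635 < 676 = 26^2.
Iterate m_{i+1} = d_i*a_i - m_i, d_{i+1} = (635 - m_{i+1}^2)/d_i, a_{i+1} = floor((a_0 + m_{i+1})/d_{i+1}):
  m_1 = 1*25 - 0 = 25, d_1 = (635 - 25^2)/1 = 10/1 = 10, a_1 = floor((25 + 25)/10) = 5.
  m_2 = 10*5 - 25 = 25, d_2 = (635 - 25^2)/10 = 10/10 = 1, a_2 = floor((25 + 25)/1) = 50.
  m_3 = 1*50 - 25 = 25, d_3 = (635 - 25^2)/1 = 10/1 = 10: (m_3, d_3) = (m_1, d_1) = (25, 10), so from here the quotients repeat a_1, a_2; the period length is 2.
So sqrt(635) = [25; (5, 50)] with period length k = 2.
k is even, so the fundamental solution of x^2 - 635y^2 = 1 is (p_{k-1}, q_{k-1}) = (p_1, q_1); compute convergents through index 1.
Convergents (p_i = a_i*p_{i-1} + p_{i-2}, q_i = a_i*q_{i-1} + q_{i-2} with p_{-2}=0, p_{-1}=1, q_{-2}=1, q_{-1}=0):
  i=0: a_0=25, p_0 = 25*1 + 0 = 25, q_0 = 25*0 + 1 = 1.
  i=1: a_1=5, p_1 = 5*25 + 1 = 126, q_1 = 5*1 + 0 = 5.
Check: 126^2 - 635*5^2 = 15876 - 15875 = 1, so (x, y) = (126, 5) solves the equation, and by the theorem it is the least positive solution.

(x, y) = (126, 5)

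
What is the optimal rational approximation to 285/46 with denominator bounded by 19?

Expand x = 285/46 as a continued fraction with the Euclidean algorithm:
  285 = 6*46 + 9, so a_0 = 6.
  46 = 5*9 + 1, so a_1 = 5.
  9 = 9*1 + 0, so a_2 = 9.
so x = [6; 5, 9].
Convergents (p_i = a_i*p_{i-1} + p_{i-2}, q_i = a_i*q_{i-1} + q_{i-2} with p_{-2}=0, p_{-1}=1, q_{-2}=1, q_{-1}=0), until the denominator exceeds 19:
  i=0: a_0=6, p_0 = 6*1 + 0 = 6, q_0 = 6*0 + 1 = 1.
  i=1: a_1=5, p_1 = 5*6 + 1 = 31, q_1 = 5*1 + 0 = 5.
  i=2: a_2=9, p_2 = 9*31 + 6 = 285, q_2 = 9*5 + 1 = 46.
q_2 = 46 > 19, so the last convergent with denominator <= 19 is p_1/q_1 = 31/5.
The closest fraction with denominator <= 19 is either p_1/q_1 or the intermediate fraction (k*p_1 + p_0)/(k*q_1 + q_0) with the largest k >= 1 whose denominator stays <= 19; these approach x as k grows, and every other convergent or intermediate fraction in range is farther away.
Largest k: floor((19 - q_0)/q_1) = floor((19 - 1)/5) = 3.
That gives (3*31 + 6)/(3*5 + 1) = 99/16.
Compare the errors: |x - 31/5| = |285*5 - 31*46|/(46*5) = 1/230, and |x - 99/16| = |285*16 - 99*46|/(46*16) = 6/736.
Cross-multiplying, 1*736 = 736 < 1380 = 6*230, so 1/230 is smaller: the convergent 31/5 is closer to x than 99/16.

31/5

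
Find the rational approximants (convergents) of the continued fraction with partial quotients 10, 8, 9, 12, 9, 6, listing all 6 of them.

10/1, 81/8, 739/73, 8949/884, 81280/8029, 496629/49058

Using the convergent recurrence p_i = a_i*p_{i-1} + p_{i-2}, q_i = a_i*q_{i-1} + q_{i-2} with p_{-2}=0, p_{-1}=1, q_{-2}=1, q_{-1}=0:
  i=0: a_0=10, p_0 = 10*1 + 0 = 10, q_0 = 10*0 + 1 = 1.
  i=1: a_1=8, p_1 = 8*10 + 1 = 81, q_1 = 8*1 + 0 = 8.
  i=2: a_2=9, p_2 = 9*81 + 10 = 739, q_2 = 9*8 + 1 = 73.
  i=3: a_3=12, p_3 = 12*739 + 81 = 8949, q_3 = 12*73 + 8 = 884.
  i=4: a_4=9, p_4 = 9*8949 + 739 = 81280, q_4 = 9*884 + 73 = 8029.
  i=5: a_5=6, p_5 = 6*81280 + 8949 = 496629, q_5 = 6*8029 + 884 = 49058.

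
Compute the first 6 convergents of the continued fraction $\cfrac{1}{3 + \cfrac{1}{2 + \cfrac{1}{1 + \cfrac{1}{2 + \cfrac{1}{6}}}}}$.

Using the convergent recurrence p_i = a_i*p_{i-1} + p_{i-2}, q_i = a_i*q_{i-1} + q_{i-2} with p_{-2}=0, p_{-1}=1, q_{-2}=1, q_{-1}=0:
  i=0: a_0=0, p_0 = 0*1 + 0 = 0, q_0 = 0*0 + 1 = 1.
  i=1: a_1=3, p_1 = 3*0 + 1 = 1, q_1 = 3*1 + 0 = 3.
  i=2: a_2=2, p_2 = 2*1 + 0 = 2, q_2 = 2*3 + 1 = 7.
  i=3: a_3=1, p_3 = 1*2 + 1 = 3, q_3 = 1*7 + 3 = 10.
  i=4: a_4=2, p_4 = 2*3 + 2 = 8, q_4 = 2*10 + 7 = 27.
  i=5: a_5=6, p_5 = 6*8 + 3 = 51, q_5 = 6*27 + 10 = 172.

0/1, 1/3, 2/7, 3/10, 8/27, 51/172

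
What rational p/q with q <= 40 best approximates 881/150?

229/39

Expand x = 881/150 as a continued fraction with the Euclidean algorithm:
  881 = 5*150 + 131, so a_0 = 5.
  150 = 1*131 + 19, so a_1 = 1.
  131 = 6*19 + 17, so a_2 = 6.
  19 = 1*17 + 2, so a_3 = 1.
  17 = 8*2 + 1, so a_4 = 8.
  2 = 2*1 + 0, so a_5 = 2.
so x = [5; 1, 6, 1, 8, 2].
Convergents (p_i = a_i*p_{i-1} + p_{i-2}, q_i = a_i*q_{i-1} + q_{i-2} with p_{-2}=0, p_{-1}=1, q_{-2}=1, q_{-1}=0), until the denominator exceeds 40:
  i=0: a_0=5, p_0 = 5*1 + 0 = 5, q_0 = 5*0 + 1 = 1.
  i=1: a_1=1, p_1 = 1*5 + 1 = 6, q_1 = 1*1 + 0 = 1.
  i=2: a_2=6, p_2 = 6*6 + 5 = 41, q_2 = 6*1 + 1 = 7.
  i=3: a_3=1, p_3 = 1*41 + 6 = 47, q_3 = 1*7 + 1 = 8.
  i=4: a_4=8, p_4 = 8*47 + 41 = 417, q_4 = 8*8 + 7 = 71.
q_4 = 71 > 40, so the last convergent with denominator <= 40 is p_3/q_3 = 47/8.
The closest fraction with denominator <= 40 is either p_3/q_3 or the intermediate fraction (k*p_3 + p_2)/(k*q_3 + q_2) with the largest k >= 1 whose denominator stays <= 40; these approach x as k grows, and every other convergent or intermediate fraction in range is farther away.
Largest k: floor((40 - q_2)/q_3) = floor((40 - 7)/8) = 4.
That gives (4*47 + 41)/(4*8 + 7) = 229/39.
Compare the errors: |x - 47/8| = |881*8 - 47*150|/(150*8) = 2/1200, and |x - 229/39| = |881*39 - 229*150|/(150*39) = 9/5850.
Cross-multiplying, 9*1200 = 10800 < 11700 = 2*5850, so 9/5850 is smaller: the intermediate fraction 229/39 is closer to x than 47/8.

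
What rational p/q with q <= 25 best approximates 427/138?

Expand x = 427/138 as a continued fraction with the Euclidean algorithm:
  427 = 3*138 + 13, so a_0 = 3.
  138 = 10*13 + 8, so a_1 = 10.
  13 = 1*8 + 5, so a_2 = 1.
  8 = 1*5 + 3, so a_3 = 1.
  5 = 1*3 + 2, so a_4 = 1.
  3 = 1*2 + 1, so a_5 = 1.
  2 = 2*1 + 0, so a_6 = 2.
so x = [3; 10, 1, 1, 1, 1, 2].
Convergents (p_i = a_i*p_{i-1} + p_{i-2}, q_i = a_i*q_{i-1} + q_{i-2} with p_{-2}=0, p_{-1}=1, q_{-2}=1, q_{-1}=0), until the denominator exceeds 25:
  i=0: a_0=3, p_0 = 3*1 + 0 = 3, q_0 = 3*0 + 1 = 1.
  i=1: a_1=10, p_1 = 10*3 + 1 = 31, q_1 = 10*1 + 0 = 10.
  i=2: a_2=1, p_2 = 1*31 + 3 = 34, q_2 = 1*10 + 1 = 11.
  i=3: a_3=1, p_3 = 1*34 + 31 = 65, q_3 = 1*11 + 10 = 21.
  i=4: a_4=1, p_4 = 1*65 + 34 = 99, q_4 = 1*21 + 11 = 32.
q_4 = 32 > 25, so the last convergent with denominator <= 25 is p_3/q_3 = 65/21.
The closest fraction with denominator <= 25 is either p_3/q_3 or the intermediate fraction (k*p_3 + p_2)/(k*q_3 + q_2) with the largest k >= 1 whose denominator stays <= 25; these approach x as k grows, and every other convergent or intermediate fraction in range is farther away.
Largest k: floor((25 - q_2)/q_3) = floor((25 - 11)/21) = 0.
Since k = 0, no intermediate fraction beyond p_3/q_3 has denominator <= 25, so the convergent 65/21 is the closest (its error is |427*21 - 65*138|/(138*21) = 3/2898).

65/21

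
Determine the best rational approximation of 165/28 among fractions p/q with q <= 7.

Expand x = 165/28 as a continued fraction with the Euclidean algorithm:
  165 = 5*28 + 25, so a_0 = 5.
  28 = 1*25 + 3, so a_1 = 1.
  25 = 8*3 + 1, so a_2 = 8.
  3 = 3*1 + 0, so a_3 = 3.
so x = [5; 1, 8, 3].
Convergents (p_i = a_i*p_{i-1} + p_{i-2}, q_i = a_i*q_{i-1} + q_{i-2} with p_{-2}=0, p_{-1}=1, q_{-2}=1, q_{-1}=0), until the denominator exceeds 7:
  i=0: a_0=5, p_0 = 5*1 + 0 = 5, q_0 = 5*0 + 1 = 1.
  i=1: a_1=1, p_1 = 1*5 + 1 = 6, q_1 = 1*1 + 0 = 1.
  i=2: a_2=8, p_2 = 8*6 + 5 = 53, q_2 = 8*1 + 1 = 9.
q_2 = 9 > 7, so the last convergent with denominator <= 7 is p_1/q_1 = 6/1.
The closest fraction with denominator <= 7 is either p_1/q_1 or the intermediate fraction (k*p_1 + p_0)/(k*q_1 + q_0) with the largest k >= 1 whose denominator stays <= 7; these approach x as k grows, and every other convergent or intermediate fraction in range is farther away.
Largest k: floor((7 - q_0)/q_1) = floor((7 - 1)/1) = 6.
That gives (6*6 + 5)/(6*1 + 1) = 41/7.
Compare the errors: |x - 6/1| = |165*1 - 6*28|/(28*1) = 3/28, and |x - 41/7| = |165*7 - 41*28|/(28*7) = 7/196.
Cross-multiplying, 7*28 = 196 < 588 = 3*196, so 7/196 is smaller: the intermediate fraction 41/7 is closer to x than 6/1.

41/7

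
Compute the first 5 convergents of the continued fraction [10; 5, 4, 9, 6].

Using the convergent recurrence p_i = a_i*p_{i-1} + p_{i-2}, q_i = a_i*q_{i-1} + q_{i-2} with p_{-2}=0, p_{-1}=1, q_{-2}=1, q_{-1}=0:
  i=0: a_0=10, p_0 = 10*1 + 0 = 10, q_0 = 10*0 + 1 = 1.
  i=1: a_1=5, p_1 = 5*10 + 1 = 51, q_1 = 5*1 + 0 = 5.
  i=2: a_2=4, p_2 = 4*51 + 10 = 214, q_2 = 4*5 + 1 = 21.
  i=3: a_3=9, p_3 = 9*214 + 51 = 1977, q_3 = 9*21 + 5 = 194.
  i=4: a_4=6, p_4 = 6*1977 + 214 = 12076, q_4 = 6*194 + 21 = 1185.

10/1, 51/5, 214/21, 1977/194, 12076/1185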